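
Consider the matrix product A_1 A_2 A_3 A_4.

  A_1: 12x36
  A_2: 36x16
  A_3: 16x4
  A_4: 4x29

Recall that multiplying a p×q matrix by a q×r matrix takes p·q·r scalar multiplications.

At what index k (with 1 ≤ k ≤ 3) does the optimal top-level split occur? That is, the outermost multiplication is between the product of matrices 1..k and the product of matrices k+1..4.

Adjacent pairs: A_1A_2 = 12·36·16 = 6912; A_2A_3 = 36·16·4 = 2304; A_3A_4 = 16·4·29 = 1856.
Length 3: A_1..A_3: k=1: 0+2304+12·36·4=4032; k=2: 6912+0+12·16·4=7680 → min 4032 | A_2..A_4: k=2: 0+1856+36·16·29=18560; k=3: 2304+0+36·4·29=6480 → min 6480.
Top-level splits: k=1: (A_1..A_1)·(A_2..A_4) → 0+6480+12·36·29 = 19008; k=2: (A_1..A_2)·(A_3..A_4) → 6912+1856+12·16·29 = 14336; k=3: (A_1..A_3)·(A_4..A_4) → 4032+0+12·4·29 = 5424.
Best split is after A_3, i.e. k = 3.

3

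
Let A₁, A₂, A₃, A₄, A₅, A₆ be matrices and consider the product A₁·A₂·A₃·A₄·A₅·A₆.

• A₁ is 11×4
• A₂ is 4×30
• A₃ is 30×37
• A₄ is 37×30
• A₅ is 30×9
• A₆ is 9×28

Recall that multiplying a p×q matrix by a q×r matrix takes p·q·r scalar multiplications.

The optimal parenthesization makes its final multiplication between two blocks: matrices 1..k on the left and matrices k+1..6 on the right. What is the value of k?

1

Adjacent pairs: A₁A₂ = 11·4·30 = 1320; A₂A₃ = 4·30·37 = 4440; A₃A₄ = 30·37·30 = 33300; A₄A₅ = 37·30·9 = 9990; A₅A₆ = 30·9·28 = 7560.
Length 3: A₁..A₃: k=1: 0+4440+11·4·37=6068; k=2: 1320+0+11·30·37=13530 → min 6068 | A₂..A₄: k=2: 0+33300+4·30·30=36900; k=3: 4440+0+4·37·30=8880 → min 8880 | A₃..A₅: k=3: 0+9990+30·37·9=19980; k=4: 33300+0+30·30·9=41400 → min 19980 | A₄..A₆: k=4: 0+7560+37·30·28=38640; k=5: 9990+0+37·9·28=19314 → min 19314.
Length 4: A₁..A₄: k=1: 0+8880+11·4·30=10200; k=2: 1320+33300+11·30·30=44520; k=3: 6068+0+11·37·30=18278 → min 10200 | A₂..A₅: k=2: 0+19980+4·30·9=21060; k=3: 4440+9990+4·37·9=15762; k=4: 8880+0+4·30·9=9960 → min 9960 | A₃..A₆: k=3: 0+19314+30·37·28=50394; k=4: 33300+7560+30·30·28=66060; k=5: 19980+0+30·9·28=27540 → min 27540.
Length 5: A₁..A₅: k=1: 0+9960+11·4·9=10356; k=2: 1320+19980+11·30·9=24270; k=3: 6068+9990+11·37·9=19721; k=4: 10200+0+11·30·9=13170 → min 10356 | A₂..A₆: k=2: 0+27540+4·30·28=30900; k=3: 4440+19314+4·37·28=27898; k=4: 8880+7560+4·30·28=19800; k=5: 9960+0+4·9·28=10968 → min 10968.
Top-level splits: k=1: (A₁..A₁)·(A₂..A₆) → 0+10968+11·4·28 = 12200; k=2: (A₁..A₂)·(A₃..A₆) → 1320+27540+11·30·28 = 38100; k=3: (A₁..A₃)·(A₄..A₆) → 6068+19314+11·37·28 = 36778; k=4: (A₁..A₄)·(A₅..A₆) → 10200+7560+11·30·28 = 27000; k=5: (A₁..A₅)·(A₆..A₆) → 10356+0+11·9·28 = 13128.
Best split is after A₁, i.e. k = 1.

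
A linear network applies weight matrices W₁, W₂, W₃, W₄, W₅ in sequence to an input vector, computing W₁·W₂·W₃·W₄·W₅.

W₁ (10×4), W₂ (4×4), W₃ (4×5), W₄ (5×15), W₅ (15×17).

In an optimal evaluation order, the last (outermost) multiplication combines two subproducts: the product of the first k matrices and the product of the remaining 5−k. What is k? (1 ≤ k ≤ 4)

1

Adjacent pairs: W₁W₂ = 10·4·4 = 160; W₂W₃ = 4·4·5 = 80; W₃W₄ = 4·5·15 = 300; W₄W₅ = 5·15·17 = 1275.
Length 3: W₁..W₃: k=1: 0+80+10·4·5=280; k=2: 160+0+10·4·5=360 → min 280 | W₂..W₄: k=2: 0+300+4·4·15=540; k=3: 80+0+4·5·15=380 → min 380 | W₃..W₅: k=3: 0+1275+4·5·17=1615; k=4: 300+0+4·15·17=1320 → min 1320.
Length 4: W₁..W₄: k=1: 0+380+10·4·15=980; k=2: 160+300+10·4·15=1060; k=3: 280+0+10·5·15=1030 → min 980 | W₂..W₅: k=2: 0+1320+4·4·17=1592; k=3: 80+1275+4·5·17=1695; k=4: 380+0+4·15·17=1400 → min 1400.
Top-level splits: k=1: (W₁..W₁)·(W₂..W₅) → 0+1400+10·4·17 = 2080; k=2: (W₁..W₂)·(W₃..W₅) → 160+1320+10·4·17 = 2160; k=3: (W₁..W₃)·(W₄..W₅) → 280+1275+10·5·17 = 2405; k=4: (W₁..W₄)·(W₅..W₅) → 980+0+10·15·17 = 3530.
Best split is after W₁, i.e. k = 1.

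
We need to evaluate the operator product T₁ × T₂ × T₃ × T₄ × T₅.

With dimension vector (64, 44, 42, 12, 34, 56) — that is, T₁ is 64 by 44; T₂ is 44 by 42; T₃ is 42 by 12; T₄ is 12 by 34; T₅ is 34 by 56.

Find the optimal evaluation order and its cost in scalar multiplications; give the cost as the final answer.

Adjacent pairs: T₁T₂ = 64·44·42 = 118272; T₂T₃ = 44·42·12 = 22176; T₃T₄ = 42·12·34 = 17136; T₄T₅ = 12·34·56 = 22848.
Length 3: T₁..T₃: k=1: 0+22176+64·44·12=55968; k=2: 118272+0+64·42·12=150528 → min 55968 | T₂..T₄: k=2: 0+17136+44·42·34=79968; k=3: 22176+0+44·12·34=40128 → min 40128 | T₃..T₅: k=3: 0+22848+42·12·56=51072; k=4: 17136+0+42·34·56=97104 → min 51072.
Length 4: T₁..T₄: k=1: 0+40128+64·44·34=135872; k=2: 118272+17136+64·42·34=226800; k=3: 55968+0+64·12·34=82080 → min 82080 | T₂..T₅: k=2: 0+51072+44·42·56=154560; k=3: 22176+22848+44·12·56=74592; k=4: 40128+0+44·34·56=123904 → min 74592.
Length 5: T₁..T₅: k=1: 0+74592+64·44·56=232288; k=2: 118272+51072+64·42·56=319872; k=3: 55968+22848+64·12·56=121824; k=4: 82080+0+64·34·56=203936 → min 121824.
Optimal parenthesization: ((T₁ × (T₂ × T₃)) × (T₄ × T₅)) with cost 121824.

121824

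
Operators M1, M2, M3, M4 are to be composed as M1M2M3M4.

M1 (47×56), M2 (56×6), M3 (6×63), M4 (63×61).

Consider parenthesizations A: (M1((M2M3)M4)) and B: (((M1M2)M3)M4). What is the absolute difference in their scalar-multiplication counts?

Order A = (M1((M2M3)M4)): (M2M3): 56×6 by 6×63 → 56×63, cost 56·6·63 = 21168; ((M2M3)M4): 56×63 by 63×61 → 56×61, cost 56·63·61 = 215208; cumulative 236376; (M1((M2M3)M4)): 47×56 by 56×61 → 47×61, cost 47·56·61 = 160552; cumulative 396928. Total 396928.
Order B = (((M1M2)M3)M4): (M1M2): 47×56 by 56×6 → 47×6, cost 47·56·6 = 15792; ((M1M2)M3): 47×6 by 6×63 → 47×63, cost 47·6·63 = 17766; cumulative 33558; (((M1M2)M3)M4): 47×63 by 63×61 → 47×61, cost 47·63·61 = 180621; cumulative 214179. Total 214179.
Difference: |396928 − 214179| = 182749.

182749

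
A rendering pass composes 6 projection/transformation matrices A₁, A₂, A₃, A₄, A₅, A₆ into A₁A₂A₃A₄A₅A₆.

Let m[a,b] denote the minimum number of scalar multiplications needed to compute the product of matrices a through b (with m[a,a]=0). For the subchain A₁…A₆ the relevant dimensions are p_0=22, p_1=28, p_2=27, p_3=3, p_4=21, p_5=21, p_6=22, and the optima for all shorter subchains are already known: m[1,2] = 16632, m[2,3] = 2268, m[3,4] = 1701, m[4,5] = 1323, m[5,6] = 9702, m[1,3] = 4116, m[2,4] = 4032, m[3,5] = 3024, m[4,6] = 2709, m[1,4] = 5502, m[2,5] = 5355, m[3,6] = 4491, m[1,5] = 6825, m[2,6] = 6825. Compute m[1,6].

m[1,6] = min over k∈[1,5] of m[1,k]+m[k+1,6]+p_{0}·p_k·p_{6}.
k=1: 0 + 6825 + 22·28·22 = 20377; k=2: 16632 + 4491 + 22·27·22 = 34191; k=3: 4116 + 2709 + 22·3·22 = 8277; k=4: 5502 + 9702 + 22·21·22 = 25368; k=5: 6825 + 0 + 22·21·22 = 16989.
Minimum: 8277 at k=3.

8277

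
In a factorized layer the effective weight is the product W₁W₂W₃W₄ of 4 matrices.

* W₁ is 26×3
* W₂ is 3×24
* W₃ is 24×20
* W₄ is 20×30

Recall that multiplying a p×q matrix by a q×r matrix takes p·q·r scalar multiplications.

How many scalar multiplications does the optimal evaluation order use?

Adjacent pairs: W₁W₂ = 26·3·24 = 1872; W₂W₃ = 3·24·20 = 1440; W₃W₄ = 24·20·30 = 14400.
Length 3: W₁..W₃: k=1: 0+1440+26·3·20=3000; k=2: 1872+0+26·24·20=14352 → min 3000 | W₂..W₄: k=2: 0+14400+3·24·30=16560; k=3: 1440+0+3·20·30=3240 → min 3240.
Length 4: W₁..W₄: k=1: 0+3240+26·3·30=5580; k=2: 1872+14400+26·24·30=34992; k=3: 3000+0+26·20·30=18600 → min 5580.
Optimal order: (W₁((W₂W₃)W₄)) with cost 5580.

5580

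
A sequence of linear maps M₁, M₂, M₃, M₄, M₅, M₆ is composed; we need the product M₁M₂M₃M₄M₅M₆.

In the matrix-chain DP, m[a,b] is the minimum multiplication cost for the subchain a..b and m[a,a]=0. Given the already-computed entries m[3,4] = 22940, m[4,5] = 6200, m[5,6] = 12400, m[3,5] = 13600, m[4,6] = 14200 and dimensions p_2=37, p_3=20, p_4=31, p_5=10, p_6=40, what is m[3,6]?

m[3,6] = min over k∈[3,5] of m[3,k]+m[k+1,6]+p_{2}·p_k·p_{6}.
k=3: 0 + 14200 + 37·20·40 = 43800; k=4: 22940 + 12400 + 37·31·40 = 81220; k=5: 13600 + 0 + 37·10·40 = 28400.
Minimum: 28400 at k=5.

28400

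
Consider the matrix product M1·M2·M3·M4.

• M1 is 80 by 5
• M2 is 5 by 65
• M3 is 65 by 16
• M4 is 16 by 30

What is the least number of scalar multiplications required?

19600

Adjacent pairs: M1M2 = 80·5·65 = 26000; M2M3 = 5·65·16 = 5200; M3M4 = 65·16·30 = 31200.
Length 3: M1..M3: k=1: 0+5200+80·5·16=11600; k=2: 26000+0+80·65·16=109200 → min 11600 | M2..M4: k=2: 0+31200+5·65·30=40950; k=3: 5200+0+5·16·30=7600 → min 7600.
Length 4: M1..M4: k=1: 0+7600+80·5·30=19600; k=2: 26000+31200+80·65·30=213200; k=3: 11600+0+80·16·30=50000 → min 19600.
Optimal order: (M1·((M2·M3)·M4)) with cost 19600.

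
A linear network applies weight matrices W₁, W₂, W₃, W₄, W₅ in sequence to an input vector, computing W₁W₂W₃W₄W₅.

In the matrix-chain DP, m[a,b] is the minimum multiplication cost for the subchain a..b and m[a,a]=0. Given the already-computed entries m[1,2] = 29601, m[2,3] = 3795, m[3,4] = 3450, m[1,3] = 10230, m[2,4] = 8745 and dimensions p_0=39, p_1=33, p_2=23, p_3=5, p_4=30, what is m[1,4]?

16080

m[1,4] = min over k∈[1,3] of m[1,k]+m[k+1,4]+p_{0}·p_k·p_{4}.
k=1: 0 + 8745 + 39·33·30 = 47355; k=2: 29601 + 3450 + 39·23·30 = 59961; k=3: 10230 + 0 + 39·5·30 = 16080.
Minimum: 16080 at k=3.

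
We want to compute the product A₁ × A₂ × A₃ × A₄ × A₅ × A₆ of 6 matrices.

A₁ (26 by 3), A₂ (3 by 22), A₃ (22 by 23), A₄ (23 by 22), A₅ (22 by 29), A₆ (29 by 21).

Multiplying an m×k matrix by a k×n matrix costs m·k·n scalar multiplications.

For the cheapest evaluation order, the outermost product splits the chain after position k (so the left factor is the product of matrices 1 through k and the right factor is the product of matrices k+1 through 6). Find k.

1

Adjacent pairs: A₁A₂ = 26·3·22 = 1716; A₂A₃ = 3·22·23 = 1518; A₃A₄ = 22·23·22 = 11132; A₄A₅ = 23·22·29 = 14674; A₅A₆ = 22·29·21 = 13398.
Length 3: A₁..A₃: k=1: 0+1518+26·3·23=3312; k=2: 1716+0+26·22·23=14872 → min 3312 | A₂..A₄: k=2: 0+11132+3·22·22=12584; k=3: 1518+0+3·23·22=3036 → min 3036 | A₃..A₅: k=3: 0+14674+22·23·29=29348; k=4: 11132+0+22·22·29=25168 → min 25168 | A₄..A₆: k=4: 0+13398+23·22·21=24024; k=5: 14674+0+23·29·21=28681 → min 24024.
Length 4: A₁..A₄: k=1: 0+3036+26·3·22=4752; k=2: 1716+11132+26·22·22=25432; k=3: 3312+0+26·23·22=16468 → min 4752 | A₂..A₅: k=2: 0+25168+3·22·29=27082; k=3: 1518+14674+3·23·29=18193; k=4: 3036+0+3·22·29=4950 → min 4950 | A₃..A₆: k=3: 0+24024+22·23·21=34650; k=4: 11132+13398+22·22·21=34694; k=5: 25168+0+22·29·21=38566 → min 34650.
Length 5: A₁..A₅: k=1: 0+4950+26·3·29=7212; k=2: 1716+25168+26·22·29=43472; k=3: 3312+14674+26·23·29=35328; k=4: 4752+0+26·22·29=21340 → min 7212 | A₂..A₆: k=2: 0+34650+3·22·21=36036; k=3: 1518+24024+3·23·21=26991; k=4: 3036+13398+3·22·21=17820; k=5: 4950+0+3·29·21=6777 → min 6777.
Top-level splits: k=1: (A₁..A₁)·(A₂..A₆) → 0+6777+26·3·21 = 8415; k=2: (A₁..A₂)·(A₃..A₆) → 1716+34650+26·22·21 = 48378; k=3: (A₁..A₃)·(A₄..A₆) → 3312+24024+26·23·21 = 39894; k=4: (A₁..A₄)·(A₅..A₆) → 4752+13398+26·22·21 = 30162; k=5: (A₁..A₅)·(A₆..A₆) → 7212+0+26·29·21 = 23046.
Best split is after A₁, i.e. k = 1.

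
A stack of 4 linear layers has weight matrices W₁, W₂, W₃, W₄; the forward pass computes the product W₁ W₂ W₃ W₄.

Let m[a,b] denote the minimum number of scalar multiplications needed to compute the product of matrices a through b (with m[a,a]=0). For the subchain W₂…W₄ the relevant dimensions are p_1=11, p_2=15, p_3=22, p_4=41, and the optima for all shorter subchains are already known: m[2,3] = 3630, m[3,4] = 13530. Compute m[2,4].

m[2,4] = min over k∈[2,3] of m[2,k]+m[k+1,4]+p_{1}·p_k·p_{4}.
k=2: 0 + 13530 + 11·15·41 = 20295; k=3: 3630 + 0 + 11·22·41 = 13552.
Minimum: 13552 at k=3.

13552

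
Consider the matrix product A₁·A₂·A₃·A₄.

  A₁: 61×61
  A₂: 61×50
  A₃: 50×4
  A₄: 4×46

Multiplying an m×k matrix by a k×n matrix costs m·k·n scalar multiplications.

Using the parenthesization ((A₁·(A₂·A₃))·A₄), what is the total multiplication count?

38308

(A₂·A₃): 61×50 by 50×4 → 61×4, cost 61·50·4 = 12200
(A₁·(A₂·A₃)): 61×61 by 61×4 → 61×4, cost 61·61·4 = 14884; cumulative 27084
((A₁·(A₂·A₃))·A₄): 61×4 by 4×46 → 61×46, cost 61·4·46 = 11224; cumulative 38308
Total: 38308 scalar multiplications.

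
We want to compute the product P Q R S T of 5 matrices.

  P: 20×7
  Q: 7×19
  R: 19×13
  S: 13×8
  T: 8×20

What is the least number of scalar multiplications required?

6377

Adjacent pairs: PQ = 20·7·19 = 2660; QR = 7·19·13 = 1729; RS = 19·13·8 = 1976; ST = 13·8·20 = 2080.
Length 3: P..R: k=1: 0+1729+20·7·13=3549; k=2: 2660+0+20·19·13=7600 → min 3549 | Q..S: k=2: 0+1976+7·19·8=3040; k=3: 1729+0+7·13·8=2457 → min 2457 | R..T: k=3: 0+2080+19·13·20=7020; k=4: 1976+0+19·8·20=5016 → min 5016.
Length 4: P..S: k=1: 0+2457+20·7·8=3577; k=2: 2660+1976+20·19·8=7676; k=3: 3549+0+20·13·8=5629 → min 3577 | Q..T: k=2: 0+5016+7·19·20=7676; k=3: 1729+2080+7·13·20=5629; k=4: 2457+0+7·8·20=3577 → min 3577.
Length 5: P..T: k=1: 0+3577+20·7·20=6377; k=2: 2660+5016+20·19·20=15276; k=3: 3549+2080+20·13·20=10829; k=4: 3577+0+20·8·20=6777 → min 6377.
Optimal order: (P (((Q R) S) T)) with cost 6377.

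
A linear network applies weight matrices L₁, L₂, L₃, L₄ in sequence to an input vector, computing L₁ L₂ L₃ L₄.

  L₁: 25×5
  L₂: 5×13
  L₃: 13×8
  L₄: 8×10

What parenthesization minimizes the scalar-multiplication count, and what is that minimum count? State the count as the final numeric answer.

Adjacent pairs: L₁L₂ = 25·5·13 = 1625; L₂L₃ = 5·13·8 = 520; L₃L₄ = 13·8·10 = 1040.
Length 3: L₁..L₃: k=1: 0+520+25·5·8=1520; k=2: 1625+0+25·13·8=4225 → min 1520 | L₂..L₄: k=2: 0+1040+5·13·10=1690; k=3: 520+0+5·8·10=920 → min 920.
Length 4: L₁..L₄: k=1: 0+920+25·5·10=2170; k=2: 1625+1040+25·13·10=5915; k=3: 1520+0+25·8·10=3520 → min 2170.
Optimal parenthesization: (L₁ ((L₂ L₃) L₄)) with cost 2170.

2170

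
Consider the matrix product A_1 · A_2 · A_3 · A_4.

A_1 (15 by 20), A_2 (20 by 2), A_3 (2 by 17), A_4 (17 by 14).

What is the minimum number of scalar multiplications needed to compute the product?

1496

Adjacent pairs: A_1A_2 = 15·20·2 = 600; A_2A_3 = 20·2·17 = 680; A_3A_4 = 2·17·14 = 476.
Length 3: A_1..A_3: k=1: 0+680+15·20·17=5780; k=2: 600+0+15·2·17=1110 → min 1110 | A_2..A_4: k=2: 0+476+20·2·14=1036; k=3: 680+0+20·17·14=5440 → min 1036.
Length 4: A_1..A_4: k=1: 0+1036+15·20·14=5236; k=2: 600+476+15·2·14=1496; k=3: 1110+0+15·17·14=4680 → min 1496.
Optimal order: ((A_1 · A_2) · (A_3 · A_4)) with cost 1496.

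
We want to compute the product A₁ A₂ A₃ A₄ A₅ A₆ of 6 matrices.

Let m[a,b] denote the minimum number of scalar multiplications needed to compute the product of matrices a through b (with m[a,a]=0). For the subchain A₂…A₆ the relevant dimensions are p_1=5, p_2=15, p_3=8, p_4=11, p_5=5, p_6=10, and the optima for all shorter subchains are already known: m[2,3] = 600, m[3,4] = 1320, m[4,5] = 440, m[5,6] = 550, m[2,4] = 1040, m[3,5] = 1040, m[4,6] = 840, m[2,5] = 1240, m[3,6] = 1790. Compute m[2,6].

1490

m[2,6] = min over k∈[2,5] of m[2,k]+m[k+1,6]+p_{1}·p_k·p_{6}.
k=2: 0 + 1790 + 5·15·10 = 2540; k=3: 600 + 840 + 5·8·10 = 1840; k=4: 1040 + 550 + 5·11·10 = 2140; k=5: 1240 + 0 + 5·5·10 = 1490.
Minimum: 1490 at k=5.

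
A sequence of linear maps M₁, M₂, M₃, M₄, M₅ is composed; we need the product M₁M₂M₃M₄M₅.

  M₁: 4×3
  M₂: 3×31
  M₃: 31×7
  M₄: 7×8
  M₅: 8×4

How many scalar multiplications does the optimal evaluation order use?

963

Adjacent pairs: M₁M₂ = 4·3·31 = 372; M₂M₃ = 3·31·7 = 651; M₃M₄ = 31·7·8 = 1736; M₄M₅ = 7·8·4 = 224.
Length 3: M₁..M₃: k=1: 0+651+4·3·7=735; k=2: 372+0+4·31·7=1240 → min 735 | M₂..M₄: k=2: 0+1736+3·31·8=2480; k=3: 651+0+3·7·8=819 → min 819 | M₃..M₅: k=3: 0+224+31·7·4=1092; k=4: 1736+0+31·8·4=2728 → min 1092.
Length 4: M₁..M₄: k=1: 0+819+4·3·8=915; k=2: 372+1736+4·31·8=3100; k=3: 735+0+4·7·8=959 → min 915 | M₂..M₅: k=2: 0+1092+3·31·4=1464; k=3: 651+224+3·7·4=959; k=4: 819+0+3·8·4=915 → min 915.
Length 5: M₁..M₅: k=1: 0+915+4·3·4=963; k=2: 372+1092+4·31·4=1960; k=3: 735+224+4·7·4=1071; k=4: 915+0+4·8·4=1043 → min 963.
Optimal order: (M₁(((M₂M₃)M₄)M₅)) with cost 963.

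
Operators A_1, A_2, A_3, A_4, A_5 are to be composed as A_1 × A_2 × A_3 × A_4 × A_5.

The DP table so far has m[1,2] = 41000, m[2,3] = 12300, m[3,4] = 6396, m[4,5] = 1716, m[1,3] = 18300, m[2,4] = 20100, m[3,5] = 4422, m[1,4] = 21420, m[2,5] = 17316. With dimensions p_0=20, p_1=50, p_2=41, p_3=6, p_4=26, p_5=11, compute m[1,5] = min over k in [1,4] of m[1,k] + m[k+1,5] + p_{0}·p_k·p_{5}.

m[1,5] = min over k∈[1,4] of m[1,k]+m[k+1,5]+p_{0}·p_k·p_{5}.
k=1: 0 + 17316 + 20·50·11 = 28316; k=2: 41000 + 4422 + 20·41·11 = 54442; k=3: 18300 + 1716 + 20·6·11 = 21336; k=4: 21420 + 0 + 20·26·11 = 27140.
Minimum: 21336 at k=3.

21336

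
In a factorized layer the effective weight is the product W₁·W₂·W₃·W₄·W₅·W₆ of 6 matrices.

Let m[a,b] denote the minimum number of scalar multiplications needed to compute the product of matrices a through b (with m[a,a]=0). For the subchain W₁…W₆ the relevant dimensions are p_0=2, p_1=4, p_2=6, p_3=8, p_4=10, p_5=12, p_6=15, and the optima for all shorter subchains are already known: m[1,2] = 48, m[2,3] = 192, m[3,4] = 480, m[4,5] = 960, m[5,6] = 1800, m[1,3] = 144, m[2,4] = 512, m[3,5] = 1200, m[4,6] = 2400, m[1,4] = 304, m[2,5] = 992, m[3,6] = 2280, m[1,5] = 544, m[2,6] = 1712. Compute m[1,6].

m[1,6] = min over k∈[1,5] of m[1,k]+m[k+1,6]+p_{0}·p_k·p_{6}.
k=1: 0 + 1712 + 2·4·15 = 1832; k=2: 48 + 2280 + 2·6·15 = 2508; k=3: 144 + 2400 + 2·8·15 = 2784; k=4: 304 + 1800 + 2·10·15 = 2404; k=5: 544 + 0 + 2·12·15 = 904.
Minimum: 904 at k=5.

904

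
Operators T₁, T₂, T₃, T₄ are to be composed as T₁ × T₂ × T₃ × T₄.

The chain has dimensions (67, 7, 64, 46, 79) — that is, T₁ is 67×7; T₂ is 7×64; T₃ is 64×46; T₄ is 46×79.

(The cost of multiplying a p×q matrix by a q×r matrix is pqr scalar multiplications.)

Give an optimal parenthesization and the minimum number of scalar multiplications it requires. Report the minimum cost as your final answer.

Adjacent pairs: T₁T₂ = 67·7·64 = 30016; T₂T₃ = 7·64·46 = 20608; T₃T₄ = 64·46·79 = 232576.
Length 3: T₁..T₃: k=1: 0+20608+67·7·46=42182; k=2: 30016+0+67·64·46=227264 → min 42182 | T₂..T₄: k=2: 0+232576+7·64·79=267968; k=3: 20608+0+7·46·79=46046 → min 46046.
Length 4: T₁..T₄: k=1: 0+46046+67·7·79=83097; k=2: 30016+232576+67·64·79=601344; k=3: 42182+0+67·46·79=285660 → min 83097.
Optimal parenthesization: (T₁ × ((T₂ × T₃) × T₄)) with cost 83097.

83097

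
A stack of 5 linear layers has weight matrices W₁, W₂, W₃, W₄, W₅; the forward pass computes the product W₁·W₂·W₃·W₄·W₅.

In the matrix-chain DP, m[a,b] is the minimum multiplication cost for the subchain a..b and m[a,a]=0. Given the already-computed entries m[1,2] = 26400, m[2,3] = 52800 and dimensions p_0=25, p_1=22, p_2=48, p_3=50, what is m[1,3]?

80300

m[1,3] = min over k∈[1,2] of m[1,k]+m[k+1,3]+p_{0}·p_k·p_{3}.
k=1: 0 + 52800 + 25·22·50 = 80300; k=2: 26400 + 0 + 25·48·50 = 86400.
Minimum: 80300 at k=1.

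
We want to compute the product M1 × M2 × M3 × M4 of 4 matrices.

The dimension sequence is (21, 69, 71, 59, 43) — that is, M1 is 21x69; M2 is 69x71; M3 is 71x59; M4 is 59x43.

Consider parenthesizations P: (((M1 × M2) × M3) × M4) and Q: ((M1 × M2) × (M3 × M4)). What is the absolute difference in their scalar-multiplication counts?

102994

Order P = (((M1 × M2) × M3) × M4): (M1 × M2): 21×69 by 69×71 → 21×71, cost 21·69·71 = 102879; ((M1 × M2) × M3): 21×71 by 71×59 → 21×59, cost 21·71·59 = 87969; cumulative 190848; (((M1 × M2) × M3) × M4): 21×59 by 59×43 → 21×43, cost 21·59·43 = 53277; cumulative 244125. Total 244125.
Order Q = ((M1 × M2) × (M3 × M4)): (M1 × M2): 21×69 by 69×71 → 21×71, cost 21·69·71 = 102879; (M3 × M4): 71×59 by 59×43 → 71×43, cost 71·59·43 = 180127; ((M1 × M2) × (M3 × M4)): 21×71 by 71×43 → 21×43, cost 21·71·43 = 64113; cumulative 347119. Total 347119.
Difference: |244125 − 347119| = 102994.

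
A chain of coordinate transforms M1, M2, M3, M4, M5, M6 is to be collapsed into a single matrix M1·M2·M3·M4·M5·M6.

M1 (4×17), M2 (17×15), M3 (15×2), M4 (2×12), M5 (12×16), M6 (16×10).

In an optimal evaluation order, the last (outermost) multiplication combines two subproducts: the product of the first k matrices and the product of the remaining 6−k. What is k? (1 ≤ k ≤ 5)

Adjacent pairs: M1M2 = 4·17·15 = 1020; M2M3 = 17·15·2 = 510; M3M4 = 15·2·12 = 360; M4M5 = 2·12·16 = 384; M5M6 = 12·16·10 = 1920.
Length 3: M1..M3: k=1: 0+510+4·17·2=646; k=2: 1020+0+4·15·2=1140 → min 646 | M2..M4: k=2: 0+360+17·15·12=3420; k=3: 510+0+17·2·12=918 → min 918 | M3..M5: k=3: 0+384+15·2·16=864; k=4: 360+0+15·12·16=3240 → min 864 | M4..M6: k=4: 0+1920+2·12·10=2160; k=5: 384+0+2·16·10=704 → min 704.
Length 4: M1..M4: k=1: 0+918+4·17·12=1734; k=2: 1020+360+4·15·12=2100; k=3: 646+0+4·2·12=742 → min 742 | M2..M5: k=2: 0+864+17·15·16=4944; k=3: 510+384+17·2·16=1438; k=4: 918+0+17·12·16=4182 → min 1438 | M3..M6: k=3: 0+704+15·2·10=1004; k=4: 360+1920+15·12·10=4080; k=5: 864+0+15·16·10=3264 → min 1004.
Length 5: M1..M5: k=1: 0+1438+4·17·16=2526; k=2: 1020+864+4·15·16=2844; k=3: 646+384+4·2·16=1158; k=4: 742+0+4·12·16=1510 → min 1158 | M2..M6: k=2: 0+1004+17·15·10=3554; k=3: 510+704+17·2·10=1554; k=4: 918+1920+17·12·10=4878; k=5: 1438+0+17·16·10=4158 → min 1554.
Top-level splits: k=1: (M1..M1)·(M2..M6) → 0+1554+4·17·10 = 2234; k=2: (M1..M2)·(M3..M6) → 1020+1004+4·15·10 = 2624; k=3: (M1..M3)·(M4..M6) → 646+704+4·2·10 = 1430; k=4: (M1..M4)·(M5..M6) → 742+1920+4·12·10 = 3142; k=5: (M1..M5)·(M6..M6) → 1158+0+4·16·10 = 1798.
Best split is after M3, i.e. k = 3.

3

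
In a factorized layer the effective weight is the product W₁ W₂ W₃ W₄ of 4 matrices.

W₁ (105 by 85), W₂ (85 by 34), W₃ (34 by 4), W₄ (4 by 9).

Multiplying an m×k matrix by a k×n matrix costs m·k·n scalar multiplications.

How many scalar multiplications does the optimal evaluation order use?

Adjacent pairs: W₁W₂ = 105·85·34 = 303450; W₂W₃ = 85·34·4 = 11560; W₃W₄ = 34·4·9 = 1224.
Length 3: W₁..W₃: k=1: 0+11560+105·85·4=47260; k=2: 303450+0+105·34·4=317730 → min 47260 | W₂..W₄: k=2: 0+1224+85·34·9=27234; k=3: 11560+0+85·4·9=14620 → min 14620.
Length 4: W₁..W₄: k=1: 0+14620+105·85·9=94945; k=2: 303450+1224+105·34·9=336804; k=3: 47260+0+105·4·9=51040 → min 51040.
Optimal order: ((W₁ (W₂ W₃)) W₄) with cost 51040.

51040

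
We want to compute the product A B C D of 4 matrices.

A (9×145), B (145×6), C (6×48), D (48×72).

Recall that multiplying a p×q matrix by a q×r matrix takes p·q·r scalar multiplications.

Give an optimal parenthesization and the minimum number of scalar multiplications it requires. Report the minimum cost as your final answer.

Adjacent pairs: AB = 9·145·6 = 7830; BC = 145·6·48 = 41760; CD = 6·48·72 = 20736.
Length 3: A..C: k=1: 0+41760+9·145·48=104400; k=2: 7830+0+9·6·48=10422 → min 10422 | B..D: k=2: 0+20736+145·6·72=83376; k=3: 41760+0+145·48·72=542880 → min 83376.
Length 4: A..D: k=1: 0+83376+9·145·72=177336; k=2: 7830+20736+9·6·72=32454; k=3: 10422+0+9·48·72=41526 → min 32454.
Optimal parenthesization: ((A B) (C D)) with cost 32454.

32454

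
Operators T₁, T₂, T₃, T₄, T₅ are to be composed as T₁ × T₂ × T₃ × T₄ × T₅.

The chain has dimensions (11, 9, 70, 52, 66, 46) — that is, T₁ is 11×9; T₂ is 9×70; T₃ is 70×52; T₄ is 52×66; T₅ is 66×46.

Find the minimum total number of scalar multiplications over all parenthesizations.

Adjacent pairs: T₁T₂ = 11·9·70 = 6930; T₂T₃ = 9·70·52 = 32760; T₃T₄ = 70·52·66 = 240240; T₄T₅ = 52·66·46 = 157872.
Length 3: T₁..T₃: k=1: 0+32760+11·9·52=37908; k=2: 6930+0+11·70·52=46970 → min 37908 | T₂..T₄: k=2: 0+240240+9·70·66=281820; k=3: 32760+0+9·52·66=63648 → min 63648 | T₃..T₅: k=3: 0+157872+70·52·46=325312; k=4: 240240+0+70·66·46=452760 → min 325312.
Length 4: T₁..T₄: k=1: 0+63648+11·9·66=70182; k=2: 6930+240240+11·70·66=297990; k=3: 37908+0+11·52·66=75660 → min 70182 | T₂..T₅: k=2: 0+325312+9·70·46=354292; k=3: 32760+157872+9·52·46=212160; k=4: 63648+0+9·66·46=90972 → min 90972.
Length 5: T₁..T₅: k=1: 0+90972+11·9·46=95526; k=2: 6930+325312+11·70·46=367662; k=3: 37908+157872+11·52·46=222092; k=4: 70182+0+11·66·46=103578 → min 95526.
Optimal order: (T₁ × (((T₂ × T₃) × T₄) × T₅)) with cost 95526.

95526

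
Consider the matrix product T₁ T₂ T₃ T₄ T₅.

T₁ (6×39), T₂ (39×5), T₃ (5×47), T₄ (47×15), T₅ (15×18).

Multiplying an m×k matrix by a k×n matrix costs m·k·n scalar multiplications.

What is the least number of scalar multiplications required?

6585

Adjacent pairs: T₁T₂ = 6·39·5 = 1170; T₂T₃ = 39·5·47 = 9165; T₃T₄ = 5·47·15 = 3525; T₄T₅ = 47·15·18 = 12690.
Length 3: T₁..T₃: k=1: 0+9165+6·39·47=20163; k=2: 1170+0+6·5·47=2580 → min 2580 | T₂..T₄: k=2: 0+3525+39·5·15=6450; k=3: 9165+0+39·47·15=36660 → min 6450 | T₃..T₅: k=3: 0+12690+5·47·18=16920; k=4: 3525+0+5·15·18=4875 → min 4875.
Length 4: T₁..T₄: k=1: 0+6450+6·39·15=9960; k=2: 1170+3525+6·5·15=5145; k=3: 2580+0+6·47·15=6810 → min 5145 | T₂..T₅: k=2: 0+4875+39·5·18=8385; k=3: 9165+12690+39·47·18=54849; k=4: 6450+0+39·15·18=16980 → min 8385.
Length 5: T₁..T₅: k=1: 0+8385+6·39·18=12597; k=2: 1170+4875+6·5·18=6585; k=3: 2580+12690+6·47·18=20346; k=4: 5145+0+6·15·18=6765 → min 6585.
Optimal order: ((T₁ T₂) ((T₃ T₄) T₅)) with cost 6585.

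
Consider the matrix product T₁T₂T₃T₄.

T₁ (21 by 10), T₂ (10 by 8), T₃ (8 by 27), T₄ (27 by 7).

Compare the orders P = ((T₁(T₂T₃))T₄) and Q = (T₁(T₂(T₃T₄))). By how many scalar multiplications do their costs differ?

8257

Order P = ((T₁(T₂T₃))T₄): (T₂T₃): 10×8 by 8×27 → 10×27, cost 10·8·27 = 2160; (T₁(T₂T₃)): 21×10 by 10×27 → 21×27, cost 21·10·27 = 5670; cumulative 7830; ((T₁(T₂T₃))T₄): 21×27 by 27×7 → 21×7, cost 21·27·7 = 3969; cumulative 11799. Total 11799.
Order Q = (T₁(T₂(T₃T₄))): (T₃T₄): 8×27 by 27×7 → 8×7, cost 8·27·7 = 1512; (T₂(T₃T₄)): 10×8 by 8×7 → 10×7, cost 10·8·7 = 560; cumulative 2072; (T₁(T₂(T₃T₄))): 21×10 by 10×7 → 21×7, cost 21·10·7 = 1470; cumulative 3542. Total 3542.
Difference: |11799 − 3542| = 8257.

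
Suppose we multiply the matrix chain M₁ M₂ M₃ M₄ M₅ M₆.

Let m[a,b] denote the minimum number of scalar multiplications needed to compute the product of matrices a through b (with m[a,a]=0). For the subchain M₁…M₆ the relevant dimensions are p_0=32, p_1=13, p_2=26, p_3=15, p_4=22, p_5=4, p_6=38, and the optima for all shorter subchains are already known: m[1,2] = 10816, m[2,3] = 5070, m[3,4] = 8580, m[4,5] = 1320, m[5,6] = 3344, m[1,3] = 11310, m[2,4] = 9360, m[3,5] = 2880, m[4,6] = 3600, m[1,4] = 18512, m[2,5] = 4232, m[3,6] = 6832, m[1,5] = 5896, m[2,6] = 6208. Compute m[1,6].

m[1,6] = min over k∈[1,5] of m[1,k]+m[k+1,6]+p_{0}·p_k·p_{6}.
k=1: 0 + 6208 + 32·13·38 = 22016; k=2: 10816 + 6832 + 32·26·38 = 49264; k=3: 11310 + 3600 + 32·15·38 = 33150; k=4: 18512 + 3344 + 32·22·38 = 48608; k=5: 5896 + 0 + 32·4·38 = 10760.
Minimum: 10760 at k=5.

10760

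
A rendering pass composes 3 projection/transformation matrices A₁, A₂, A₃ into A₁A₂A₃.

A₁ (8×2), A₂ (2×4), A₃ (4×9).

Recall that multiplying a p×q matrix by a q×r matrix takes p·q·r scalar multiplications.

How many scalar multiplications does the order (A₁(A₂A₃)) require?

216

(A₂A₃): 2×4 by 4×9 → 2×9, cost 2·4·9 = 72
(A₁(A₂A₃)): 8×2 by 2×9 → 8×9, cost 8·2·9 = 144; cumulative 216
Total: 216 scalar multiplications.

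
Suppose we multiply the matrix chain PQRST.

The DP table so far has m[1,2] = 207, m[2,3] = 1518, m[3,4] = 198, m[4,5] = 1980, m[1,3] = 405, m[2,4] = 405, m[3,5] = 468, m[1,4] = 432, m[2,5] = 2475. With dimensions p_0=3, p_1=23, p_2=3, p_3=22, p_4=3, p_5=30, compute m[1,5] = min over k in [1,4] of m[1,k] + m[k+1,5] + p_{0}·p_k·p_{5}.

m[1,5] = min over k∈[1,4] of m[1,k]+m[k+1,5]+p_{0}·p_k·p_{5}.
k=1: 0 + 2475 + 3·23·30 = 4545; k=2: 207 + 468 + 3·3·30 = 945; k=3: 405 + 1980 + 3·22·30 = 4365; k=4: 432 + 0 + 3·3·30 = 702.
Minimum: 702 at k=4.

702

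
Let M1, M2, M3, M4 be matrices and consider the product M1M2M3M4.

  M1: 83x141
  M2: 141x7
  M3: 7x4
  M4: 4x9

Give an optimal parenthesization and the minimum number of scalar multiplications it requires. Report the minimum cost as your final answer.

Adjacent pairs: M1M2 = 83·141·7 = 81921; M2M3 = 141·7·4 = 3948; M3M4 = 7·4·9 = 252.
Length 3: M1..M3: k=1: 0+3948+83·141·4=50760; k=2: 81921+0+83·7·4=84245 → min 50760 | M2..M4: k=2: 0+252+141·7·9=9135; k=3: 3948+0+141·4·9=9024 → min 9024.
Length 4: M1..M4: k=1: 0+9024+83·141·9=114351; k=2: 81921+252+83·7·9=87402; k=3: 50760+0+83·4·9=53748 → min 53748.
Optimal parenthesization: ((M1(M2M3))M4) with cost 53748.

53748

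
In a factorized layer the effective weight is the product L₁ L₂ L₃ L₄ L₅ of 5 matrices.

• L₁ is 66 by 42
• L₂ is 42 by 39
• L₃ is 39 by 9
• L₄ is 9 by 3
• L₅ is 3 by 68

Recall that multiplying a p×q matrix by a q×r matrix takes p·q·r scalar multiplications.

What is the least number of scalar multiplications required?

Adjacent pairs: L₁L₂ = 66·42·39 = 108108; L₂L₃ = 42·39·9 = 14742; L₃L₄ = 39·9·3 = 1053; L₄L₅ = 9·3·68 = 1836.
Length 3: L₁..L₃: k=1: 0+14742+66·42·9=39690; k=2: 108108+0+66·39·9=131274 → min 39690 | L₂..L₄: k=2: 0+1053+42·39·3=5967; k=3: 14742+0+42·9·3=15876 → min 5967 | L₃..L₅: k=3: 0+1836+39·9·68=25704; k=4: 1053+0+39·3·68=9009 → min 9009.
Length 4: L₁..L₄: k=1: 0+5967+66·42·3=14283; k=2: 108108+1053+66·39·3=116883; k=3: 39690+0+66·9·3=41472 → min 14283 | L₂..L₅: k=2: 0+9009+42·39·68=120393; k=3: 14742+1836+42·9·68=42282; k=4: 5967+0+42·3·68=14535 → min 14535.
Length 5: L₁..L₅: k=1: 0+14535+66·42·68=203031; k=2: 108108+9009+66·39·68=292149; k=3: 39690+1836+66·9·68=81918; k=4: 14283+0+66·3·68=27747 → min 27747.
Optimal order: ((L₁ (L₂ (L₃ L₄))) L₅) with cost 27747.

27747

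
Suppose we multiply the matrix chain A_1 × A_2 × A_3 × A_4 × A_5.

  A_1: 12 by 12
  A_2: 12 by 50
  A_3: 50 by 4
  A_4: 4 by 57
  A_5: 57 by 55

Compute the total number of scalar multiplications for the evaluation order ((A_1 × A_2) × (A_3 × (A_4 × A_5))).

63740

(A_1 × A_2): 12×12 by 12×50 → 12×50, cost 12·12·50 = 7200
(A_4 × A_5): 4×57 by 57×55 → 4×55, cost 4·57·55 = 12540
(A_3 × (A_4 × A_5)): 50×4 by 4×55 → 50×55, cost 50·4·55 = 11000; cumulative 23540
((A_1 × A_2) × (A_3 × (A_4 × A_5))): 12×50 by 50×55 → 12×55, cost 12·50·55 = 33000; cumulative 63740
Total: 63740 scalar multiplications.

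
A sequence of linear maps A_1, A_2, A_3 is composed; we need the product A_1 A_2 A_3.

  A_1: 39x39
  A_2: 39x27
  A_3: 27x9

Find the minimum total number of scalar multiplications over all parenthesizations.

Order (A_1 (A_2 A_3)): (A_2 A_3): 39×27 by 27×9 → 39×9, cost 39·27·9 = 9477; (A_1 (A_2 A_3)): 39×39 by 39×9 → 39×9, cost 39·39·9 = 13689; cumulative 23166. Total 23166.
Order ((A_1 A_2) A_3): (A_1 A_2): 39×39 by 39×27 → 39×27, cost 39·39·27 = 41067; ((A_1 A_2) A_3): 39×27 by 27×9 → 39×9, cost 39·27·9 = 9477; cumulative 50544. Total 50544.
Minimum: 23166.

23166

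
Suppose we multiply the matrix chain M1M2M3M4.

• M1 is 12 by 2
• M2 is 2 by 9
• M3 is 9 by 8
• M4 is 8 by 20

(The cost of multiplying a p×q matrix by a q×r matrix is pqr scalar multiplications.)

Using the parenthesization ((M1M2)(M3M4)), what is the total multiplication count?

(M1M2): 12×2 by 2×9 → 12×9, cost 12·2·9 = 216
(M3M4): 9×8 by 8×20 → 9×20, cost 9·8·20 = 1440
((M1M2)(M3M4)): 12×9 by 9×20 → 12×20, cost 12·9·20 = 2160; cumulative 3816
Total: 3816 scalar multiplications.

3816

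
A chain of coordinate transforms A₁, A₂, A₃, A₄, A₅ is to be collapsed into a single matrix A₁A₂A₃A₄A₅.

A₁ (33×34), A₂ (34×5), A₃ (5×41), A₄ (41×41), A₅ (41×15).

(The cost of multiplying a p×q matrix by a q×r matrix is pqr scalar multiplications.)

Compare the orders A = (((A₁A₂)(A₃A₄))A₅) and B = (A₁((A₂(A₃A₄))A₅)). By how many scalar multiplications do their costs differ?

Order A = (((A₁A₂)(A₃A₄))A₅): (A₁A₂): 33×34 by 34×5 → 33×5, cost 33·34·5 = 5610; (A₃A₄): 5×41 by 41×41 → 5×41, cost 5·41·41 = 8405; ((A₁A₂)(A₃A₄)): 33×5 by 5×41 → 33×41, cost 33·5·41 = 6765; cumulative 20780; (((A₁A₂)(A₃A₄))A₅): 33×41 by 41×15 → 33×15, cost 33·41·15 = 20295; cumulative 41075. Total 41075.
Order B = (A₁((A₂(A₃A₄))A₅)): (A₃A₄): 5×41 by 41×41 → 5×41, cost 5·41·41 = 8405; (A₂(A₃A₄)): 34×5 by 5×41 → 34×41, cost 34·5·41 = 6970; cumulative 15375; ((A₂(A₃A₄))A₅): 34×41 by 41×15 → 34×15, cost 34·41·15 = 20910; cumulative 36285; (A₁((A₂(A₃A₄))A₅)): 33×34 by 34×15 → 33×15, cost 33·34·15 = 16830; cumulative 53115. Total 53115.
Difference: |41075 − 53115| = 12040.

12040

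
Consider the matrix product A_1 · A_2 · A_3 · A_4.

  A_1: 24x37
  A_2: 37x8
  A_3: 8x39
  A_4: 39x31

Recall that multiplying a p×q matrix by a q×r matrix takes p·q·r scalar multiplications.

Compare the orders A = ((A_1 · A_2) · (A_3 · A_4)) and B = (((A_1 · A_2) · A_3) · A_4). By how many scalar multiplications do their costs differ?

20880

Order A = ((A_1 · A_2) · (A_3 · A_4)): (A_1 · A_2): 24×37 by 37×8 → 24×8, cost 24·37·8 = 7104; (A_3 · A_4): 8×39 by 39×31 → 8×31, cost 8·39·31 = 9672; ((A_1 · A_2) · (A_3 · A_4)): 24×8 by 8×31 → 24×31, cost 24·8·31 = 5952; cumulative 22728. Total 22728.
Order B = (((A_1 · A_2) · A_3) · A_4): (A_1 · A_2): 24×37 by 37×8 → 24×8, cost 24·37·8 = 7104; ((A_1 · A_2) · A_3): 24×8 by 8×39 → 24×39, cost 24·8·39 = 7488; cumulative 14592; (((A_1 · A_2) · A_3) · A_4): 24×39 by 39×31 → 24×31, cost 24·39·31 = 29016; cumulative 43608. Total 43608.
Difference: |22728 − 43608| = 20880.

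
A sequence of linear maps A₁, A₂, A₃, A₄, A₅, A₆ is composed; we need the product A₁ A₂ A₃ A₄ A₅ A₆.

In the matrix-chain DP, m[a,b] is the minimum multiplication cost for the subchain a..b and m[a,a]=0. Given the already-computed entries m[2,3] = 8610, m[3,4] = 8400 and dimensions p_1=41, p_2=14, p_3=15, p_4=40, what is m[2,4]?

31360

m[2,4] = min over k∈[2,3] of m[2,k]+m[k+1,4]+p_{1}·p_k·p_{4}.
k=2: 0 + 8400 + 41·14·40 = 31360; k=3: 8610 + 0 + 41·15·40 = 33210.
Minimum: 31360 at k=2.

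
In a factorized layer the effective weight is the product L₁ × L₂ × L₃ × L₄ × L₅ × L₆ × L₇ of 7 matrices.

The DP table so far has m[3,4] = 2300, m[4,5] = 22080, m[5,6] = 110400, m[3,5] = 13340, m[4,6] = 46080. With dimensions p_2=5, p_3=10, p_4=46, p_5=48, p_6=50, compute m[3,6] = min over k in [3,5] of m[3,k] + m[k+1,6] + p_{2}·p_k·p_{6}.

25340

m[3,6] = min over k∈[3,5] of m[3,k]+m[k+1,6]+p_{2}·p_k·p_{6}.
k=3: 0 + 46080 + 5·10·50 = 48580; k=4: 2300 + 110400 + 5·46·50 = 124200; k=5: 13340 + 0 + 5·48·50 = 25340.
Minimum: 25340 at k=5.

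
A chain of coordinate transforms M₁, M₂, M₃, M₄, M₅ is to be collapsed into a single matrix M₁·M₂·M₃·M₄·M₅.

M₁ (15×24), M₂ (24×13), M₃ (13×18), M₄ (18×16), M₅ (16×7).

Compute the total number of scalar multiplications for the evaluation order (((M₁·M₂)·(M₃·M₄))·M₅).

13224

(M₁·M₂): 15×24 by 24×13 → 15×13, cost 15·24·13 = 4680
(M₃·M₄): 13×18 by 18×16 → 13×16, cost 13·18·16 = 3744
((M₁·M₂)·(M₃·M₄)): 15×13 by 13×16 → 15×16, cost 15·13·16 = 3120; cumulative 11544
(((M₁·M₂)·(M₃·M₄))·M₅): 15×16 by 16×7 → 15×7, cost 15·16·7 = 1680; cumulative 13224
Total: 13224 scalar multiplications.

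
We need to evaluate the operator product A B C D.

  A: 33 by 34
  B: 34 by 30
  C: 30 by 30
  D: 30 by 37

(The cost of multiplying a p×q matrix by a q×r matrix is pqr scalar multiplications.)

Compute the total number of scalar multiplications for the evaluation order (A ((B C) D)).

(B C): 34×30 by 30×30 → 34×30, cost 34·30·30 = 30600
((B C) D): 34×30 by 30×37 → 34×37, cost 34·30·37 = 37740; cumulative 68340
(A ((B C) D)): 33×34 by 34×37 → 33×37, cost 33·34·37 = 41514; cumulative 109854
Total: 109854 scalar multiplications.

109854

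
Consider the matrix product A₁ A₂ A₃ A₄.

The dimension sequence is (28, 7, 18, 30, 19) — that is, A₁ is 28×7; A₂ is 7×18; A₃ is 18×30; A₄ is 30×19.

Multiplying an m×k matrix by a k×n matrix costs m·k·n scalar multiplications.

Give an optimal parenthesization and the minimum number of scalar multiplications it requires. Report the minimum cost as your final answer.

Adjacent pairs: A₁A₂ = 28·7·18 = 3528; A₂A₃ = 7·18·30 = 3780; A₃A₄ = 18·30·19 = 10260.
Length 3: A₁..A₃: k=1: 0+3780+28·7·30=9660; k=2: 3528+0+28·18·30=18648 → min 9660 | A₂..A₄: k=2: 0+10260+7·18·19=12654; k=3: 3780+0+7·30·19=7770 → min 7770.
Length 4: A₁..A₄: k=1: 0+7770+28·7·19=11494; k=2: 3528+10260+28·18·19=23364; k=3: 9660+0+28·30·19=25620 → min 11494.
Optimal parenthesization: (A₁ ((A₂ A₃) A₄)) with cost 11494.

11494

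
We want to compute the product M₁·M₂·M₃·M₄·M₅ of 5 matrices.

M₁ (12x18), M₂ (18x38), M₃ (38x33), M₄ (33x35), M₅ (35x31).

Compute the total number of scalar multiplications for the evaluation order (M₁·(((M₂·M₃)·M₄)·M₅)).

(M₂·M₃): 18×38 by 38×33 → 18×33, cost 18·38·33 = 22572
((M₂·M₃)·M₄): 18×33 by 33×35 → 18×35, cost 18·33·35 = 20790; cumulative 43362
(((M₂·M₃)·M₄)·M₅): 18×35 by 35×31 → 18×31, cost 18·35·31 = 19530; cumulative 62892
(M₁·(((M₂·M₃)·M₄)·M₅)): 12×18 by 18×31 → 12×31, cost 12·18·31 = 6696; cumulative 69588
Total: 69588 scalar multiplications.

69588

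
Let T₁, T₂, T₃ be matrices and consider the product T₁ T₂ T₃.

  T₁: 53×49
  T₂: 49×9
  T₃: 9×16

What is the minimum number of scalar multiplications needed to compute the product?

Order (T₁ (T₂ T₃)): (T₂ T₃): 49×9 by 9×16 → 49×16, cost 49·9·16 = 7056; (T₁ (T₂ T₃)): 53×49 by 49×16 → 53×16, cost 53·49·16 = 41552; cumulative 48608. Total 48608.
Order ((T₁ T₂) T₃): (T₁ T₂): 53×49 by 49×9 → 53×9, cost 53·49·9 = 23373; ((T₁ T₂) T₃): 53×9 by 9×16 → 53×16, cost 53·9·16 = 7632; cumulative 31005. Total 31005.
Minimum: 31005.

31005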